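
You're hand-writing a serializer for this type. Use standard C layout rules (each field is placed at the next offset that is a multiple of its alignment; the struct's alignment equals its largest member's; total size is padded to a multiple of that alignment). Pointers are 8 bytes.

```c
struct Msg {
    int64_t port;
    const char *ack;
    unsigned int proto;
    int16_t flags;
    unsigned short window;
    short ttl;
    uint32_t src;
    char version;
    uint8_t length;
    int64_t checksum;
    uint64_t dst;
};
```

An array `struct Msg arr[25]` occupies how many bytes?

@0: port [8B, align 8] → 8
@8: ack [8B, align 8] → 16
@16: proto [4B, align 4] → 20
@20: flags [2B, align 2] → 22
@22: window [2B, align 2] → 24
@24: ttl [2B, align 2] → 26
+2 pad (align 4)
@28: src [4B, align 4] → 32
@32: version [1B, align 1] → 33
@33: length [1B, align 1] → 34
+6 pad (align 8)
@40: checksum [8B, align 8] → 48
@48: dst [8B, align 8] → 56
size 56, align 8
array of 25: 25 × 56 = 1400

1400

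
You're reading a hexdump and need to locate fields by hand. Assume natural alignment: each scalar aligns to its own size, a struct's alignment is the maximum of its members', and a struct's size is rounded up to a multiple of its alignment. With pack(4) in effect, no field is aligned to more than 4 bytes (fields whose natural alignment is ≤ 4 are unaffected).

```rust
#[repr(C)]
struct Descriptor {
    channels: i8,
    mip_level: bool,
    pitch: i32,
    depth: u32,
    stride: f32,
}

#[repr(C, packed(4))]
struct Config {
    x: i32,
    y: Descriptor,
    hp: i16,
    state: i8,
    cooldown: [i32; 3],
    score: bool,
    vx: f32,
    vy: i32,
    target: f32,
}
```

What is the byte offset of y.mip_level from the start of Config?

Descriptor: @0: channels [1B, align 1] → 1; @1: mip_level [1B, align 1] → 2; +2 pad (align 4); @4: pitch [4B, align 4] → 8; @8: depth [4B, align 4] → 12; @12: stride [4B, align 4] → 16; size 16, align 4
@0: x [4B, align 4] → 4
@4: y [16B, align 4] → 20
within Descriptor: mip_level at 1
4 + 1 = 5

5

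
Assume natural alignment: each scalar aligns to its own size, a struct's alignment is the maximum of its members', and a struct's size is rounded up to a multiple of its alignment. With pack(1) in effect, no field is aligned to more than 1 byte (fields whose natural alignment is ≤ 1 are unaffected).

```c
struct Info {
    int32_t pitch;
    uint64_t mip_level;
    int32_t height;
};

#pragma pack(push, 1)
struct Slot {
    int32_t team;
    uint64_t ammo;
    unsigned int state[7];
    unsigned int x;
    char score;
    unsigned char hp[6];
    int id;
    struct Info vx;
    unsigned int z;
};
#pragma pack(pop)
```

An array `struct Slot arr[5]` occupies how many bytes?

415

Info: @0: pitch [4B, align 4] → 4; +4 pad (align 8); @8: mip_level [8B, align 8] → 16; @16: height [4B, align 4] → 20; +4 tail pad (align 8); size 24, align 8
@0: team [4B, align 1] → 4
@4: ammo [8B, align 1] → 12
@12: state [28B, align 1] → 40
@40: x [4B, align 1] → 44
@44: score [1B, align 1] → 45
@45: hp [6B, align 1] → 51
@51: id [4B, align 1] → 55
@55: vx [24B, align 1] → 79
@79: z [4B, align 1] → 83
size 83, align 1
array of 5: 5 × 83 = 415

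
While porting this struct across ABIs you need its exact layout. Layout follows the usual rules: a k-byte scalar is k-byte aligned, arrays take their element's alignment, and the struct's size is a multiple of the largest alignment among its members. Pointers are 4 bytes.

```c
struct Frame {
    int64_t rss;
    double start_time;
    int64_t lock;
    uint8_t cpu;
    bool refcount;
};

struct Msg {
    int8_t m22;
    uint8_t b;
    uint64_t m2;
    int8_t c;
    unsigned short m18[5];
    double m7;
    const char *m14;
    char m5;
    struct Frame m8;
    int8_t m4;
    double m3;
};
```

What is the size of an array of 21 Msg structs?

2016

Frame: 0..8  rss  (8B, 8-aligned); 8..16  start_time  (8B, 8-aligned); 16..24  lock  (8B, 8-aligned); 24..25  cpu  (1B, 1-aligned); 25..26  refcount  (1B, 1-aligned); 26..32  -- tail padding (6B); sizeof = 32, alignof = 8
0..1  m22  (1B, 1-aligned)
1..2  b  (1B, 1-aligned)
2..8  -- padding (6B)
8..16  m2  (8B, 8-aligned)
16..17  c  (1B, 1-aligned)
17..18  -- padding (1B)
18..28  m18  (10B, 2-aligned)
28..32  -- padding (4B)
32..40  m7  (8B, 8-aligned)
40..44  m14  (4B, 4-aligned)
44..45  m5  (1B, 1-aligned)
45..48  -- padding (3B)
48..80  m8  (32B, 8-aligned)
80..81  m4  (1B, 1-aligned)
81..88  -- padding (7B)
88..96  m3  (8B, 8-aligned)
sizeof = 96, alignof = 8
array of 21: 21 × 96 = 2016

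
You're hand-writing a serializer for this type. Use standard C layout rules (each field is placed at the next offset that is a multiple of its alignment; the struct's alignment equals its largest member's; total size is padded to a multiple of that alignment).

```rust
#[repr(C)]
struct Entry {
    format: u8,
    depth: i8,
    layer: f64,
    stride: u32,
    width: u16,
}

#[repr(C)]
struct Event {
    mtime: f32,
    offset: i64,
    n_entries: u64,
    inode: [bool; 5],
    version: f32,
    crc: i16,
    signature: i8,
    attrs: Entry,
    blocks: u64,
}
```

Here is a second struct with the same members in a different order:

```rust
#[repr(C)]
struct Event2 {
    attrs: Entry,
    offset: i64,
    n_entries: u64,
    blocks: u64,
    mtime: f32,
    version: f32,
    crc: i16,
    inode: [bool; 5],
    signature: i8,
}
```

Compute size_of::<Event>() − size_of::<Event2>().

8

Entry: format at 0 (size 1, align 1) → ends 1; depth at 1 (size 1, align 1) → ends 2; pad 6 to align 8 for layer; layer at 8 (size 8, align 8) → ends 16; stride at 16 (size 4, align 4) → ends 20; width at 20 (size 2, align 2) → ends 22; tail pad 2 to reach multiple of 8; total 24 bytes, alignment 8
mtime at 0 (size 4, align 4) → ends 4
pad 4 to align 8 for offset
offset at 8 (size 8, align 8) → ends 16
n_entries at 16 (size 8, align 8) → ends 24
inode at 24 (size 5, align 1) → ends 29
pad 3 to align 4 for version
version at 32 (size 4, align 4) → ends 36
crc at 36 (size 2, align 2) → ends 38
signature at 38 (size 1, align 1) → ends 39
pad 1 to align 8 for attrs
attrs at 40 (size 24, align 8) → ends 64
blocks at 64 (size 8, align 8) → ends 72
total 72 bytes, alignment 8
— Event2 —
attrs at 0 (size 24, align 8) → ends 24
offset at 24 (size 8, align 8) → ends 32
n_entries at 32 (size 8, align 8) → ends 40
blocks at 40 (size 8, align 8) → ends 48
mtime at 48 (size 4, align 4) → ends 52
version at 52 (size 4, align 4) → ends 56
crc at 56 (size 2, align 2) → ends 58
inode at 58 (size 5, align 1) → ends 63
signature at 63 (size 1, align 1) → ends 64
total 64 bytes, alignment 8
72 − 64 = 8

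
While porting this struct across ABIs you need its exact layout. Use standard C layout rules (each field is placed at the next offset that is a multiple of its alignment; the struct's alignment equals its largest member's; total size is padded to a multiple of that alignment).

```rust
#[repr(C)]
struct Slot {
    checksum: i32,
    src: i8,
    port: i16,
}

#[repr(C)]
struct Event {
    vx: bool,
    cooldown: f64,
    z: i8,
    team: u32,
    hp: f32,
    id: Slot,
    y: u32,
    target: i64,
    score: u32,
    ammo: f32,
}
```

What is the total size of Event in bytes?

56 bytes

Slot: @0: checksum [4B, align 4] → 4; @4: src [1B, align 1] → 5; +1 pad (align 2); @6: port [2B, align 2] → 8; size 8, align 4
@0: vx [1B, align 1] → 1
+7 pad (align 8)
@8: cooldown [8B, align 8] → 16
@16: z [1B, align 1] → 17
+3 pad (align 4)
@20: team [4B, align 4] → 24
@24: hp [4B, align 4] → 28
@28: id [8B, align 4] → 36
@36: y [4B, align 4] → 40
@40: target [8B, align 8] → 48
@48: score [4B, align 4] → 52
@52: ammo [4B, align 4] → 56
size 56, align 8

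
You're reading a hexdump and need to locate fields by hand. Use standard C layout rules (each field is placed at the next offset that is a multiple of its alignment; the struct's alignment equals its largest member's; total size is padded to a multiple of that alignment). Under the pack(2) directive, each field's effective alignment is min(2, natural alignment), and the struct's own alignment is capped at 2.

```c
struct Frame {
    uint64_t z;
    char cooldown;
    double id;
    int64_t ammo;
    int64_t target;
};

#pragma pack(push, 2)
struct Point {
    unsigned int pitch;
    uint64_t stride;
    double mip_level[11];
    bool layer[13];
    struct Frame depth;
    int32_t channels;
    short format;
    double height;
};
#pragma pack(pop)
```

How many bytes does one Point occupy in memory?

Frame: z at 0 (size 8, align 8) → ends 8; cooldown at 8 (size 1, align 1) → ends 9; pad 7 to align 8 for id; id at 16 (size 8, align 8) → ends 24; ammo at 24 (size 8, align 8) → ends 32; target at 32 (size 8, align 8) → ends 40; total 40 bytes, alignment 8
pitch at 0 (size 4, align 2) → ends 4
stride at 4 (size 8, align 2) → ends 12
mip_level at 12 (size 88, align 2) → ends 100
layer at 100 (size 13, align 1) → ends 113
pad 1 to align 2 for depth
depth at 114 (size 40, align 2) → ends 154
channels at 154 (size 4, align 2) → ends 158
format at 158 (size 2, align 2) → ends 160
height at 160 (size 8, align 2) → ends 168
total 168 bytes, alignment 2

168 bytes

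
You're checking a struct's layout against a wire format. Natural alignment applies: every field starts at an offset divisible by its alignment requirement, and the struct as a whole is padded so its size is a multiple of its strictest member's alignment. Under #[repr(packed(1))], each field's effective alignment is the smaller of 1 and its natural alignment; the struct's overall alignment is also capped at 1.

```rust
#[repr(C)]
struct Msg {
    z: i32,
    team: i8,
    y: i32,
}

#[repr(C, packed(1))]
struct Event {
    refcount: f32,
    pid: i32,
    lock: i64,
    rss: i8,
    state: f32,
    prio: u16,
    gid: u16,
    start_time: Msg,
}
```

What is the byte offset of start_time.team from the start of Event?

Msg: @0: z [4B, align 4] → 4; @4: team [1B, align 1] → 5; +3 pad (align 4); @8: y [4B, align 4] → 12; size 12, align 4
@0: refcount [4B, align 1] → 4
@4: pid [4B, align 1] → 8
@8: lock [8B, align 1] → 16
@16: rss [1B, align 1] → 17
@17: state [4B, align 1] → 21
@21: prio [2B, align 1] → 23
@23: gid [2B, align 1] → 25
@25: start_time [12B, align 1] → 37
within Msg: team at 4
25 + 4 = 29

29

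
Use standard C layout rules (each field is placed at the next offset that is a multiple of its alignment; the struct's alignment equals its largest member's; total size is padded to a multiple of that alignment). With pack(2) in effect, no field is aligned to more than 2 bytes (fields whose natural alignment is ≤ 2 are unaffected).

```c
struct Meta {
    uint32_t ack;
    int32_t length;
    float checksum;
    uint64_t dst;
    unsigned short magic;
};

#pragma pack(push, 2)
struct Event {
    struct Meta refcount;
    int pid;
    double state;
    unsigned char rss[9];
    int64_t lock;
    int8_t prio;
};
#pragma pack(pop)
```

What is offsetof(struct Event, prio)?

Meta: ack at 0 (size 4, align 4) → ends 4; length at 4 (size 4, align 4) → ends 8; checksum at 8 (size 4, align 4) → ends 12; pad 4 to align 8 for dst; dst at 16 (size 8, align 8) → ends 24; magic at 24 (size 2, align 2) → ends 26; tail pad 6 to reach multiple of 8; total 32 bytes, alignment 8
refcount at 0 (size 32, align 2) → ends 32
pid at 32 (size 4, align 2) → ends 36
state at 36 (size 8, align 2) → ends 44
rss at 44 (size 9, align 1) → ends 53
pad 1 to align 2 for lock
lock at 54 (size 8, align 2) → ends 62
prio at 62 (size 1, align 1) → ends 63

62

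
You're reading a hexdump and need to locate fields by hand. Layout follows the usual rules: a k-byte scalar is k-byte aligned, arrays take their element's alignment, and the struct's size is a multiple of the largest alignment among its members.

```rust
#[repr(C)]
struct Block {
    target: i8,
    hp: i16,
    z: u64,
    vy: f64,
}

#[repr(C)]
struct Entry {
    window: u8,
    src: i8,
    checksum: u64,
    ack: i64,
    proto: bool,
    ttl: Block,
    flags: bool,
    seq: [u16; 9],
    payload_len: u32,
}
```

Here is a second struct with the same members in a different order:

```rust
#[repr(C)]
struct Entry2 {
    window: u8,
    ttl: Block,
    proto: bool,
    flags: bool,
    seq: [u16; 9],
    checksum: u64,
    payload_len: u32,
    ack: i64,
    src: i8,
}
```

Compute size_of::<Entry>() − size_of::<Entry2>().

-8

Block: target at 0 (size 1, align 1) → ends 1; pad 1 to align 2 for hp; hp at 2 (size 2, align 2) → ends 4; pad 4 to align 8 for z; z at 8 (size 8, align 8) → ends 16; vy at 16 (size 8, align 8) → ends 24; total 24 bytes, alignment 8
window at 0 (size 1, align 1) → ends 1
src at 1 (size 1, align 1) → ends 2
pad 6 to align 8 for checksum
checksum at 8 (size 8, align 8) → ends 16
ack at 16 (size 8, align 8) → ends 24
proto at 24 (size 1, align 1) → ends 25
pad 7 to align 8 for ttl
ttl at 32 (size 24, align 8) → ends 56
flags at 56 (size 1, align 1) → ends 57
pad 1 to align 2 for seq
seq at 58 (size 18, align 2) → ends 76
payload_len at 76 (size 4, align 4) → ends 80
total 80 bytes, alignment 8
— Entry2 —
window at 0 (size 1, align 1) → ends 1
pad 7 to align 8 for ttl
ttl at 8 (size 24, align 8) → ends 32
proto at 32 (size 1, align 1) → ends 33
flags at 33 (size 1, align 1) → ends 34
seq at 34 (size 18, align 2) → ends 52
pad 4 to align 8 for checksum
checksum at 56 (size 8, align 8) → ends 64
payload_len at 64 (size 4, align 4) → ends 68
pad 4 to align 8 for ack
ack at 72 (size 8, align 8) → ends 80
src at 80 (size 1, align 1) → ends 81
tail pad 7 to reach multiple of 8
total 88 bytes, alignment 8
80 − 88 = -8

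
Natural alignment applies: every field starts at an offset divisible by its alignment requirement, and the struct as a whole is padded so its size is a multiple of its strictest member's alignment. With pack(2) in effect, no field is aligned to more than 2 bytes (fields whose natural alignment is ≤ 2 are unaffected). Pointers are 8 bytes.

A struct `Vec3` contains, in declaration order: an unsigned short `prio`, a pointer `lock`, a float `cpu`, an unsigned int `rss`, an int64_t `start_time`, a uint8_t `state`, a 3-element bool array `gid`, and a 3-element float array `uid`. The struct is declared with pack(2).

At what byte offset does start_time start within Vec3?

18

0..2  prio  (2B, 2-aligned)
2..10  lock  (8B, 2-aligned)
10..14  cpu  (4B, 2-aligned)
14..18  rss  (4B, 2-aligned)
18..26  start_time  (8B, 2-aligned)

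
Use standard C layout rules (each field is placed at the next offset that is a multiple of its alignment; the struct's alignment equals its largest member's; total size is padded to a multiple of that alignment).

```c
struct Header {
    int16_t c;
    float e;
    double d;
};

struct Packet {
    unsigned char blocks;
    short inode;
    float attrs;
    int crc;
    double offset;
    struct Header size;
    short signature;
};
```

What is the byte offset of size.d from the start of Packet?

Header: c at 0 (size 2, align 2) → ends 2; pad 2 to align 4 for e; e at 4 (size 4, align 4) → ends 8; d at 8 (size 8, align 8) → ends 16; total 16 bytes, alignment 8
blocks at 0 (size 1, align 1) → ends 1
pad 1 to align 2 for inode
inode at 2 (size 2, align 2) → ends 4
attrs at 4 (size 4, align 4) → ends 8
crc at 8 (size 4, align 4) → ends 12
pad 4 to align 8 for offset
offset at 16 (size 8, align 8) → ends 24
size at 24 (size 16, align 8) → ends 40
within Header: d at 8
24 + 8 = 32

32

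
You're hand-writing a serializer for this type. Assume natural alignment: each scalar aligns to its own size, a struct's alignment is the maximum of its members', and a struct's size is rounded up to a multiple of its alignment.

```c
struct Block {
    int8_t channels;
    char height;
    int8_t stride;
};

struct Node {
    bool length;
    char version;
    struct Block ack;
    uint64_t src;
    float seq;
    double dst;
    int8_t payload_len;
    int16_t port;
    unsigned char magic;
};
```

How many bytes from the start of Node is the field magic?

36

Block: @0: channels [1B, align 1] → 1; @1: height [1B, align 1] → 2; @2: stride [1B, align 1] → 3; size 3, align 1
@0: length [1B, align 1] → 1
@1: version [1B, align 1] → 2
@2: ack [3B, align 1] → 5
+3 pad (align 8)
@8: src [8B, align 8] → 16
@16: seq [4B, align 4] → 20
+4 pad (align 8)
@24: dst [8B, align 8] → 32
@32: payload_len [1B, align 1] → 33
+1 pad (align 2)
@34: port [2B, align 2] → 36
@36: magic [1B, align 1] → 37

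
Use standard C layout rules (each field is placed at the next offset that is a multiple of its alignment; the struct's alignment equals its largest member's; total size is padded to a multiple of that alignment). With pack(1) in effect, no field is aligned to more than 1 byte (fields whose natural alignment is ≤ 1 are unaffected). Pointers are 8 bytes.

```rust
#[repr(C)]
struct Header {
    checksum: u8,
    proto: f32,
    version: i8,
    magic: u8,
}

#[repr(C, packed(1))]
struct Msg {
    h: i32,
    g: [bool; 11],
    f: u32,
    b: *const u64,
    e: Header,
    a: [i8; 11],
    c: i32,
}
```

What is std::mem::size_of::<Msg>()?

54

Header: checksum at 0 (size 1, align 1) → ends 1; pad 3 to align 4 for proto; proto at 4 (size 4, align 4) → ends 8; version at 8 (size 1, align 1) → ends 9; magic at 9 (size 1, align 1) → ends 10; tail pad 2 to reach multiple of 4; total 12 bytes, alignment 4
h at 0 (size 4, align 1) → ends 4
g at 4 (size 11, align 1) → ends 15
f at 15 (size 4, align 1) → ends 19
b at 19 (size 8, align 1) → ends 27
e at 27 (size 12, align 1) → ends 39
a at 39 (size 11, align 1) → ends 50
c at 50 (size 4, align 1) → ends 54
total 54 bytes, alignment 1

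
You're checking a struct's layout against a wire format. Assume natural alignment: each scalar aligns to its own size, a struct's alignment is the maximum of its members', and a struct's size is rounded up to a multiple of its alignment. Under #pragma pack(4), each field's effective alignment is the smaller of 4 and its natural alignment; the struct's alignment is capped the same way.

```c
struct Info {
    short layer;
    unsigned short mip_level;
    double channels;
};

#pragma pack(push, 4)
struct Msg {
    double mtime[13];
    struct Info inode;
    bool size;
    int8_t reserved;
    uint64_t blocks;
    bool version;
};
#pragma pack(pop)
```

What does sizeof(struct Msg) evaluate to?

Info: layer at 0 (size 2, align 2) → ends 2; mip_level at 2 (size 2, align 2) → ends 4; pad 4 to align 8 for channels; channels at 8 (size 8, align 8) → ends 16; total 16 bytes, alignment 8
mtime at 0 (size 104, align 4) → ends 104
inode at 104 (size 16, align 4) → ends 120
size at 120 (size 1, align 1) → ends 121
reserved at 121 (size 1, align 1) → ends 122
pad 2 to align 4 for blocks
blocks at 124 (size 8, align 4) → ends 132
version at 132 (size 1, align 1) → ends 133
tail pad 3 to reach multiple of 4
total 136 bytes, alignment 4

136 bytes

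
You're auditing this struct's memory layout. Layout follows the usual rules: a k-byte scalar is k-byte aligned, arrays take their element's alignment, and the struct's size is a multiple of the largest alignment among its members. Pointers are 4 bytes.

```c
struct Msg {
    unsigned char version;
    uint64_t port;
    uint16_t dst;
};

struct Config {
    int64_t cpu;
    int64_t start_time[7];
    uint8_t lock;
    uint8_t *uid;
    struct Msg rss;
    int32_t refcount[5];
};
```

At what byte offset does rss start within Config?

Msg: @0: version [1B, align 1] → 1; +7 pad (align 8); @8: port [8B, align 8] → 16; @16: dst [2B, align 2] → 18; +6 tail pad (align 8); size 24, align 8
@0: cpu [8B, align 8] → 8
@8: start_time [56B, align 8] → 64
@64: lock [1B, align 1] → 65
+3 pad (align 4)
@68: uid [4B, align 4] → 72
@72: rss [24B, align 8] → 96

72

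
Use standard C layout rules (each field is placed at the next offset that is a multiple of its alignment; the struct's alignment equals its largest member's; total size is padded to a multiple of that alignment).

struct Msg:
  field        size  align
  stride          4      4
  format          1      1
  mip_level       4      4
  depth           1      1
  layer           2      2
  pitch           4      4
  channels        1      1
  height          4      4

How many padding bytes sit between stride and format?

@0: stride [4B, align 4] → 4
@4: format [1B, align 1] → 5

0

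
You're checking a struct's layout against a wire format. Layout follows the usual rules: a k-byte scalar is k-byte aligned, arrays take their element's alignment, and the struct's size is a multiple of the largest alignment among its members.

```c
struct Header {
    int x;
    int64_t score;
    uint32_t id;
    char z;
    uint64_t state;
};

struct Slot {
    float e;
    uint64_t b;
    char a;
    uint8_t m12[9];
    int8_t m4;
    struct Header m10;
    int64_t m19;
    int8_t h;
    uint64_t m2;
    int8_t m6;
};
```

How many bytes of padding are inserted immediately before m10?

Header: x at 0 (size 4, align 4) → ends 4; pad 4 to align 8 for score; score at 8 (size 8, align 8) → ends 16; id at 16 (size 4, align 4) → ends 20; z at 20 (size 1, align 1) → ends 21; pad 3 to align 8 for state; state at 24 (size 8, align 8) → ends 32; total 32 bytes, alignment 8
e at 0 (size 4, align 4) → ends 4
pad 4 to align 8 for b
b at 8 (size 8, align 8) → ends 16
a at 16 (size 1, align 1) → ends 17
m12 at 17 (size 9, align 1) → ends 26
m4 at 26 (size 1, align 1) → ends 27
pad 5 to align 8 for m10
m10 at 32 (size 32, align 8) → ends 64

5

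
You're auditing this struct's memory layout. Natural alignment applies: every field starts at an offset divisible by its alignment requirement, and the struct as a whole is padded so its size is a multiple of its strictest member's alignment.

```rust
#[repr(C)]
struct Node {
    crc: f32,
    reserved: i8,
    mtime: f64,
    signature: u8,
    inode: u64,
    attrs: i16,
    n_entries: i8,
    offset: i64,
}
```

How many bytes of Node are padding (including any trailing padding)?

crc at 0 (size 4, align 4) → ends 4
reserved at 4 (size 1, align 1) → ends 5
pad 3 to align 8 for mtime
mtime at 8 (size 8, align 8) → ends 16
signature at 16 (size 1, align 1) → ends 17
pad 7 to align 8 for inode
inode at 24 (size 8, align 8) → ends 32
attrs at 32 (size 2, align 2) → ends 34
n_entries at 34 (size 1, align 1) → ends 35
pad 5 to align 8 for offset
offset at 40 (size 8, align 8) → ends 48
total 48 bytes, alignment 8
data bytes 33, size 48 → padding 15

15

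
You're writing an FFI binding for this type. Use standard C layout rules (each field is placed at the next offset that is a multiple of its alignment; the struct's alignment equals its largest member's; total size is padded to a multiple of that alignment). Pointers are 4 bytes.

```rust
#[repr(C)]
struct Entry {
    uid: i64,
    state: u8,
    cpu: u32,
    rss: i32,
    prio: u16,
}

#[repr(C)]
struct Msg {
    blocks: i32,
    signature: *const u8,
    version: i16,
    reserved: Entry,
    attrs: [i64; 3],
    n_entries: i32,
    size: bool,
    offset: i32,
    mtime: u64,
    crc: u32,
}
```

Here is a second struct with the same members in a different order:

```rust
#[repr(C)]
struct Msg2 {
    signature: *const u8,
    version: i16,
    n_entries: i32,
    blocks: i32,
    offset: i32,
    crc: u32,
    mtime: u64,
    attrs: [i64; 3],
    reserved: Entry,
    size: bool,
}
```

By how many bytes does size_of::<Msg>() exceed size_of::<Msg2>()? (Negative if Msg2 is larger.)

Entry: @0: uid [8B, align 8] → 8; @8: state [1B, align 1] → 9; +3 pad (align 4); @12: cpu [4B, align 4] → 16; @16: rss [4B, align 4] → 20; @20: prio [2B, align 2] → 22; +2 tail pad (align 8); size 24, align 8
@0: blocks [4B, align 4] → 4
@4: signature [4B, align 4] → 8
@8: version [2B, align 2] → 10
+6 pad (align 8)
@16: reserved [24B, align 8] → 40
@40: attrs [24B, align 8] → 64
@64: n_entries [4B, align 4] → 68
@68: size [1B, align 1] → 69
+3 pad (align 4)
@72: offset [4B, align 4] → 76
+4 pad (align 8)
@80: mtime [8B, align 8] → 88
@88: crc [4B, align 4] → 92
+4 tail pad (align 8)
size 96, align 8
— Msg2 —
@0: signature [4B, align 4] → 4
@4: version [2B, align 2] → 6
+2 pad (align 4)
@8: n_entries [4B, align 4] → 12
@12: blocks [4B, align 4] → 16
@16: offset [4B, align 4] → 20
@20: crc [4B, align 4] → 24
@24: mtime [8B, align 8] → 32
@32: attrs [24B, align 8] → 56
@56: reserved [24B, align 8] → 80
@80: size [1B, align 1] → 81
+7 tail pad (align 8)
size 88, align 8
96 − 88 = 8

8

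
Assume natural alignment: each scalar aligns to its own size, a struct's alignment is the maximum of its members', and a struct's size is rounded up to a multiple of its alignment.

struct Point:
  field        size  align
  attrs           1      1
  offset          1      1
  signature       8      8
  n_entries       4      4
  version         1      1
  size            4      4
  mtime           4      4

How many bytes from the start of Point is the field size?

0..1  attrs  (1B, 1-aligned)
1..2  offset  (1B, 1-aligned)
2..8  -- padding (6B)
8..16  signature  (8B, 8-aligned)
16..20  n_entries  (4B, 4-aligned)
20..21  version  (1B, 1-aligned)
21..24  -- padding (3B)
24..28  size  (4B, 4-aligned)

24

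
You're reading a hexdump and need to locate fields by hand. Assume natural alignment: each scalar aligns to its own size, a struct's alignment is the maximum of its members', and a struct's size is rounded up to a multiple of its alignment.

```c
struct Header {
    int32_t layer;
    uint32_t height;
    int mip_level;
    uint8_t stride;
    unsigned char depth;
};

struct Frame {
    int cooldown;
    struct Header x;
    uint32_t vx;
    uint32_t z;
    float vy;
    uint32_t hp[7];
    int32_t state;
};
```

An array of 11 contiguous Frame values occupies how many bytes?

704

Header: layer at 0 (size 4, align 4) → ends 4; height at 4 (size 4, align 4) → ends 8; mip_level at 8 (size 4, align 4) → ends 12; stride at 12 (size 1, align 1) → ends 13; depth at 13 (size 1, align 1) → ends 14; tail pad 2 to reach multiple of 4; total 16 bytes, alignment 4
cooldown at 0 (size 4, align 4) → ends 4
x at 4 (size 16, align 4) → ends 20
vx at 20 (size 4, align 4) → ends 24
z at 24 (size 4, align 4) → ends 28
vy at 28 (size 4, align 4) → ends 32
hp at 32 (size 28, align 4) → ends 60
state at 60 (size 4, align 4) → ends 64
total 64 bytes, alignment 4
array of 11: 11 × 64 = 704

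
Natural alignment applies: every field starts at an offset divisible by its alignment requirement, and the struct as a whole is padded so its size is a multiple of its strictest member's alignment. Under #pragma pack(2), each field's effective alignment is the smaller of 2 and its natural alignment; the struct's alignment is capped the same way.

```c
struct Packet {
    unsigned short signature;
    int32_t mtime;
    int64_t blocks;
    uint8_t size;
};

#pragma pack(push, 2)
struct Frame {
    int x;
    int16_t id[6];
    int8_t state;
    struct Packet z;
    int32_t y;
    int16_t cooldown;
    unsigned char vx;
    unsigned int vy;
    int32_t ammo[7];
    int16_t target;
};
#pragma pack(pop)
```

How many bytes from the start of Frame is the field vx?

Packet: signature at 0 (size 2, align 2) → ends 2; pad 2 to align 4 for mtime; mtime at 4 (size 4, align 4) → ends 8; blocks at 8 (size 8, align 8) → ends 16; size at 16 (size 1, align 1) → ends 17; tail pad 7 to reach multiple of 8; total 24 bytes, alignment 8
x at 0 (size 4, align 2) → ends 4
id at 4 (size 12, align 2) → ends 16
state at 16 (size 1, align 1) → ends 17
pad 1 to align 2 for z
z at 18 (size 24, align 2) → ends 42
y at 42 (size 4, align 2) → ends 46
cooldown at 46 (size 2, align 2) → ends 48
vx at 48 (size 1, align 1) → ends 49

48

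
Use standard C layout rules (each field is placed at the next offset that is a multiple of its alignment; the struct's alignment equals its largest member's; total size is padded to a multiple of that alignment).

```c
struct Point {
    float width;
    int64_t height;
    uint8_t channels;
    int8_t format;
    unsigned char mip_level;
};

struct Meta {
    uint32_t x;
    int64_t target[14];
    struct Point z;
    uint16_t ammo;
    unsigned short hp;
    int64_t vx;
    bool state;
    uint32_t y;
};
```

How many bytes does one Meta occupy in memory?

168

Point: @0: width [4B, align 4] → 4; +4 pad (align 8); @8: height [8B, align 8] → 16; @16: channels [1B, align 1] → 17; @17: format [1B, align 1] → 18; @18: mip_level [1B, align 1] → 19; +5 tail pad (align 8); size 24, align 8
@0: x [4B, align 4] → 4
+4 pad (align 8)
@8: target [112B, align 8] → 120
@120: z [24B, align 8] → 144
@144: ammo [2B, align 2] → 146
@146: hp [2B, align 2] → 148
+4 pad (align 8)
@152: vx [8B, align 8] → 160
@160: state [1B, align 1] → 161
+3 pad (align 4)
@164: y [4B, align 4] → 168
size 168, align 8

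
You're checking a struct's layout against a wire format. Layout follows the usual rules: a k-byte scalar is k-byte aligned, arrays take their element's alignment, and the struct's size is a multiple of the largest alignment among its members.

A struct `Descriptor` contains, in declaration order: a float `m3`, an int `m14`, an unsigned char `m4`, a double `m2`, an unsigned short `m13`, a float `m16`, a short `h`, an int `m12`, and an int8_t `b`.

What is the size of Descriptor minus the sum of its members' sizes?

18

@0: m3 [4B, align 4] → 4
@4: m14 [4B, align 4] → 8
@8: m4 [1B, align 1] → 9
+7 pad (align 8)
@16: m2 [8B, align 8] → 24
@24: m13 [2B, align 2] → 26
+2 pad (align 4)
@28: m16 [4B, align 4] → 32
@32: h [2B, align 2] → 34
+2 pad (align 4)
@36: m12 [4B, align 4] → 40
@40: b [1B, align 1] → 41
+7 tail pad (align 8)
size 48, align 8
data bytes 30, size 48 → padding 18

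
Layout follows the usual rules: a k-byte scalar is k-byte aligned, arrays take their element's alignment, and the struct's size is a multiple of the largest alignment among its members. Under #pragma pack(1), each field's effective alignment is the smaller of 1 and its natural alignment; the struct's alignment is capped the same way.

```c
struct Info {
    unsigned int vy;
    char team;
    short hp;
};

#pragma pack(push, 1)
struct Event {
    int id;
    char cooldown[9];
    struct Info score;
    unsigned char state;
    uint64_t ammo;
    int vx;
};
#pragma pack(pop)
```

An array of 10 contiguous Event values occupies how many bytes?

Info: vy at 0 (size 4, align 4) → ends 4; team at 4 (size 1, align 1) → ends 5; pad 1 to align 2 for hp; hp at 6 (size 2, align 2) → ends 8; total 8 bytes, alignment 4
id at 0 (size 4, align 1) → ends 4
cooldown at 4 (size 9, align 1) → ends 13
score at 13 (size 8, align 1) → ends 21
state at 21 (size 1, align 1) → ends 22
ammo at 22 (size 8, align 1) → ends 30
vx at 30 (size 4, align 1) → ends 34
total 34 bytes, alignment 1
array of 10: 10 × 34 = 340

340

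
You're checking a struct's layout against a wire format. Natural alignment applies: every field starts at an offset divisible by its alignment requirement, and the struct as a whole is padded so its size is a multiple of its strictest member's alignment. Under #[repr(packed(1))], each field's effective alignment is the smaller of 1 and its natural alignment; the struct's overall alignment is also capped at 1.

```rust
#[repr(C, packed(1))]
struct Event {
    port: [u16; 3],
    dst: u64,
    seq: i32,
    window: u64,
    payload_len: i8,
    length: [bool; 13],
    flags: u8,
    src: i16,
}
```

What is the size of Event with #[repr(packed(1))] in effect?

43

port at 0 (size 6, align 1) → ends 6
dst at 6 (size 8, align 1) → ends 14
seq at 14 (size 4, align 1) → ends 18
window at 18 (size 8, align 1) → ends 26
payload_len at 26 (size 1, align 1) → ends 27
length at 27 (size 13, align 1) → ends 40
flags at 40 (size 1, align 1) → ends 41
src at 41 (size 2, align 1) → ends 43
total 43 bytes, alignment 1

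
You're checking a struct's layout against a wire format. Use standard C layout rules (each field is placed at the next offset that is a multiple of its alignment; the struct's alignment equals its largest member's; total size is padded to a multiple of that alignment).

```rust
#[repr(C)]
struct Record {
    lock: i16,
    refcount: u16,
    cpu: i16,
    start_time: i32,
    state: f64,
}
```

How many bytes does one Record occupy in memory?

24 bytes

lock at 0 (size 2, align 2) → ends 2
refcount at 2 (size 2, align 2) → ends 4
cpu at 4 (size 2, align 2) → ends 6
pad 2 to align 4 for start_time
start_time at 8 (size 4, align 4) → ends 12
pad 4 to align 8 for state
state at 16 (size 8, align 8) → ends 24
total 24 bytes, alignment 8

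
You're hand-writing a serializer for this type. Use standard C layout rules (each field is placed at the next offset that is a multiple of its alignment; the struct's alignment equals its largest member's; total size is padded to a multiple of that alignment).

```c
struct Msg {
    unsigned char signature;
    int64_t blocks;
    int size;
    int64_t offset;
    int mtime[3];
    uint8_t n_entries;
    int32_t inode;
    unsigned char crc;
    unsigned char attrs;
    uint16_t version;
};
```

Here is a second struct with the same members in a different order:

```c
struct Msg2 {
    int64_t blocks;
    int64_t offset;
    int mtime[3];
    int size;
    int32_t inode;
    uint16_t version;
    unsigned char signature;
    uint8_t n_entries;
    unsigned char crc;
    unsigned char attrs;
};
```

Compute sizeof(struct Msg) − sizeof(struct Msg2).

8

@0: signature [1B, align 1] → 1
+7 pad (align 8)
@8: blocks [8B, align 8] → 16
@16: size [4B, align 4] → 20
+4 pad (align 8)
@24: offset [8B, align 8] → 32
@32: mtime [12B, align 4] → 44
@44: n_entries [1B, align 1] → 45
+3 pad (align 4)
@48: inode [4B, align 4] → 52
@52: crc [1B, align 1] → 53
@53: attrs [1B, align 1] → 54
@54: version [2B, align 2] → 56
size 56, align 8
— Msg2 —
@0: blocks [8B, align 8] → 8
@8: offset [8B, align 8] → 16
@16: mtime [12B, align 4] → 28
@28: size [4B, align 4] → 32
@32: inode [4B, align 4] → 36
@36: version [2B, align 2] → 38
@38: signature [1B, align 1] → 39
@39: n_entries [1B, align 1] → 40
@40: crc [1B, align 1] → 41
@41: attrs [1B, align 1] → 42
+6 tail pad (align 8)
size 48, align 8
56 − 48 = 8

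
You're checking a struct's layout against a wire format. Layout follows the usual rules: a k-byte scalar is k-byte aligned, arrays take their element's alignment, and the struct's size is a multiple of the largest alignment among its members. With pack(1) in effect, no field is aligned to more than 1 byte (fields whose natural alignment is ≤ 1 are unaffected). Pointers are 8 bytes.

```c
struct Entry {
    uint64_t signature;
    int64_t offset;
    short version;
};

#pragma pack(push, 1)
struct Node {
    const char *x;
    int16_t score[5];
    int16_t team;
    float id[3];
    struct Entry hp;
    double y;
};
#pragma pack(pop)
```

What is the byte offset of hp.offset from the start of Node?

Entry: signature at 0 (size 8, align 8) → ends 8; offset at 8 (size 8, align 8) → ends 16; version at 16 (size 2, align 2) → ends 18; tail pad 6 to reach multiple of 8; total 24 bytes, alignment 8
x at 0 (size 8, align 1) → ends 8
score at 8 (size 10, align 1) → ends 18
team at 18 (size 2, align 1) → ends 20
id at 20 (size 12, align 1) → ends 32
hp at 32 (size 24, align 1) → ends 56
within Entry: offset at 8
32 + 8 = 40

40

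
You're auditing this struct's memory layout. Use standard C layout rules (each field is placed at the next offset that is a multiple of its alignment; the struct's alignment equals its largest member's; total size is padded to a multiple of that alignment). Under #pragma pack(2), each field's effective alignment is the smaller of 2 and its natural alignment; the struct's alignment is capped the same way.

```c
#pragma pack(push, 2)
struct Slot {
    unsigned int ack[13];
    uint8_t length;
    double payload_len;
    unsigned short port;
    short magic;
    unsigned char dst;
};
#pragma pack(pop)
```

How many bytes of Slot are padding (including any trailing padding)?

@0: ack [52B, align 2] → 52
@52: length [1B, align 1] → 53
+1 pad (align 2)
@54: payload_len [8B, align 2] → 62
@62: port [2B, align 2] → 64
@64: magic [2B, align 2] → 66
@66: dst [1B, align 1] → 67
+1 tail pad (align 2)
size 68, align 2
data bytes 66, size 68 → padding 2

2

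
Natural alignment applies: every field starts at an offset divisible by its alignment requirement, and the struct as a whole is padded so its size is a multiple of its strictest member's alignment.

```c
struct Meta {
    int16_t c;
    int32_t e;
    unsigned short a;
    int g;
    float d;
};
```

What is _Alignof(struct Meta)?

4

member alignments: c=2, e=4, a=2, g=4, d=4
max = 4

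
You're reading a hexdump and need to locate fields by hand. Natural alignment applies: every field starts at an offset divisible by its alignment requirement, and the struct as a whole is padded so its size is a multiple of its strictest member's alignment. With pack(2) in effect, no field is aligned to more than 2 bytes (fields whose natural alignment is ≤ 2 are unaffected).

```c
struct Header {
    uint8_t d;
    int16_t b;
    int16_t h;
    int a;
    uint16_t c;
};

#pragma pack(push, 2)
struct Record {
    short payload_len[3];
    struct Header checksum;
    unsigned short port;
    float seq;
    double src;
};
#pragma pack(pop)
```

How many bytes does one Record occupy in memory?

36 bytes

Header: 0..1  d  (1B, 1-aligned); 1..2  -- padding (1B); 2..4  b  (2B, 2-aligned); 4..6  h  (2B, 2-aligned); 6..8  -- padding (2B); 8..12  a  (4B, 4-aligned); 12..14  c  (2B, 2-aligned); 14..16  -- tail padding (2B); sizeof = 16, alignof = 4
0..6  payload_len  (6B, 2-aligned)
6..22  checksum  (16B, 2-aligned)
22..24  port  (2B, 2-aligned)
24..28  seq  (4B, 2-aligned)
28..36  src  (8B, 2-aligned)
sizeof = 36, alignof = 2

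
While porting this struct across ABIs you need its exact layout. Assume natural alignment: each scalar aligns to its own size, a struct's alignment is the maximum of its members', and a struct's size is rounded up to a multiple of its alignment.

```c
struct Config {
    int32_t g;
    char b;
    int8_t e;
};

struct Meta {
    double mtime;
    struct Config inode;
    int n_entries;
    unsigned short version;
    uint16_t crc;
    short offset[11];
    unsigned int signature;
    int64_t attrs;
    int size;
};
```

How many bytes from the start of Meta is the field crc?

Config: g at 0 (size 4, align 4) → ends 4; b at 4 (size 1, align 1) → ends 5; e at 5 (size 1, align 1) → ends 6; tail pad 2 to reach multiple of 4; total 8 bytes, alignment 4
mtime at 0 (size 8, align 8) → ends 8
inode at 8 (size 8, align 4) → ends 16
n_entries at 16 (size 4, align 4) → ends 20
version at 20 (size 2, align 2) → ends 22
crc at 22 (size 2, align 2) → ends 24

22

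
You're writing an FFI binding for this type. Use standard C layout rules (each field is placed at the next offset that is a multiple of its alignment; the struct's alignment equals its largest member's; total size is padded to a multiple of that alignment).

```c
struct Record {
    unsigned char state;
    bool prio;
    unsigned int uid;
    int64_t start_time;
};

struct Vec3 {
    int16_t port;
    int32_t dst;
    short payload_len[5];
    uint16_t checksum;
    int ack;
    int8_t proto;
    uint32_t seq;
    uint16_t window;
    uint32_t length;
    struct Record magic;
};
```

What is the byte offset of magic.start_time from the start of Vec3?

48

Record: @0: state [1B, align 1] → 1; @1: prio [1B, align 1] → 2; +2 pad (align 4); @4: uid [4B, align 4] → 8; @8: start_time [8B, align 8] → 16; size 16, align 8
@0: port [2B, align 2] → 2
+2 pad (align 4)
@4: dst [4B, align 4] → 8
@8: payload_len [10B, align 2] → 18
@18: checksum [2B, align 2] → 20
@20: ack [4B, align 4] → 24
@24: proto [1B, align 1] → 25
+3 pad (align 4)
@28: seq [4B, align 4] → 32
@32: window [2B, align 2] → 34
+2 pad (align 4)
@36: length [4B, align 4] → 40
@40: magic [16B, align 8] → 56
within Record: start_time at 8
40 + 8 = 48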